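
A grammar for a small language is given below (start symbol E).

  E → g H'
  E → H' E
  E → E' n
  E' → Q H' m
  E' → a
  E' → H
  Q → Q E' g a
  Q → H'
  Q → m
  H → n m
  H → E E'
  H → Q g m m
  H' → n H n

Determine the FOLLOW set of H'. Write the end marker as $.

{ $, a, g, m, n }

In E → g H': H' is at the end, add FOLLOW(E) = { $, a, g, m, n }.
In E → H' E: add FIRST(E) = { a, g, m, n }.
In E' → Q H' m: add FIRST(m) = { m }.
In Q → H': H' is at the end, add FOLLOW(Q) = { a, g, m, n }.
Union: FOLLOW(H') = { $, a, g, m, n }.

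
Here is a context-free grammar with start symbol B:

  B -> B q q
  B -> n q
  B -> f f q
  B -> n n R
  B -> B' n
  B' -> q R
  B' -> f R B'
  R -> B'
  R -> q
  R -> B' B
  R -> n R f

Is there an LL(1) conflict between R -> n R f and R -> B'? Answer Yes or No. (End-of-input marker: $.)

No

FIRST(n R f) = { n } and FIRST(B') = { f, q }.
The FIRST sets are disjoint and neither alternative is nullable — no conflict.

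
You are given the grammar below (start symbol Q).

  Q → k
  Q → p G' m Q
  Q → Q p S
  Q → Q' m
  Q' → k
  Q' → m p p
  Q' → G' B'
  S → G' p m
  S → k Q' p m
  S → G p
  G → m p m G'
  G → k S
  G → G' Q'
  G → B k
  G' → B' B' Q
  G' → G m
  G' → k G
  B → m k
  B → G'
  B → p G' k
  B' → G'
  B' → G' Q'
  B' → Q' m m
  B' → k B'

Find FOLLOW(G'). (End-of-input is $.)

In Q → p G' m Q: add FIRST(m Q) = { m }.
In Q' → G' B': add FIRST(B') = { k, m, p }.
In S → G' p m: add FIRST(p m) = { p }.
In G → m p m G': G' is at the end, add FOLLOW(G) = { k, m, p }.
In G → G' Q': add FIRST(Q') = { k, m, p }.
In B → G': G' is at the end, add FOLLOW(B) = { k }.
In B → p G' k: add FIRST(k) = { k }.
In B' → G': G' is at the end, add FOLLOW(B') = { k, m, p }.
In B' → G' Q': add FIRST(Q') = { k, m, p }.
Union: FOLLOW(G') = { k, m, p }.

{ k, m, p }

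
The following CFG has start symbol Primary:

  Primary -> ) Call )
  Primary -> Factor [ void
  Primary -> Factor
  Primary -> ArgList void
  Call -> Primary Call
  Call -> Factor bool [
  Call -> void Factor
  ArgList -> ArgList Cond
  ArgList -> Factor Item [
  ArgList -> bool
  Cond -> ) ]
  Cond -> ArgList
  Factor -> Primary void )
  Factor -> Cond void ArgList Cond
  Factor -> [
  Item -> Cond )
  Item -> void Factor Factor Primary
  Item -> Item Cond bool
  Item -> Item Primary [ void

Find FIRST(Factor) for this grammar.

{ ), [, bool }

From Factor -> Primary void ): add FIRST(Primary) = { ), [, bool }.
From Factor -> Cond void ArgList Cond: add FIRST(Cond) = { ), [, bool }.
Factor -> [ contributes {[}.
Union: FIRST(Factor) = { ), [, bool }.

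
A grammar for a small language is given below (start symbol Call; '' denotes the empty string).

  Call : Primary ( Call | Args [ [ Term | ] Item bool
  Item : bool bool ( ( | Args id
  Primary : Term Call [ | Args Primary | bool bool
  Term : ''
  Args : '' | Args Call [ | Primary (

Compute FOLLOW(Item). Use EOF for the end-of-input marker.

{ bool }

In Call : ] Item bool: add FIRST(bool) = { bool }.
Union: FOLLOW(Item) = { bool }.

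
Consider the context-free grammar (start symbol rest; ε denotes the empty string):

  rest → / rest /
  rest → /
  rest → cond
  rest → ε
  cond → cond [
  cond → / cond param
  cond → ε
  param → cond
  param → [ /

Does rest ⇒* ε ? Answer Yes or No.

Yes

rest has an ε-production, so rest ⇒ ε.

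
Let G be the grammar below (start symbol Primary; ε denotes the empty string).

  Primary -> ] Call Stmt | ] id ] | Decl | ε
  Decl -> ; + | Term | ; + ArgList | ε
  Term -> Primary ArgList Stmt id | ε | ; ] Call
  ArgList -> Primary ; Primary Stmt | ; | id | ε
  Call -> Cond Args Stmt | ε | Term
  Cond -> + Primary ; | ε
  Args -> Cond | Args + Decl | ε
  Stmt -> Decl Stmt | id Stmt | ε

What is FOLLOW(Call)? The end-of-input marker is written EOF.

In Primary -> ] Call Stmt: add FIRST(Stmt)\{ε} = { ;, ], id }.
  Since Stmt is nullable, also add FOLLOW(Primary) = { EOF, +, ;, ], id }.
In Term -> ; ] Call: Call is at the end, add FOLLOW(Term) = { EOF, +, ;, ], id }.
Union: FOLLOW(Call) = { EOF, +, ;, ], id }.

{ EOF, +, ;, ], id }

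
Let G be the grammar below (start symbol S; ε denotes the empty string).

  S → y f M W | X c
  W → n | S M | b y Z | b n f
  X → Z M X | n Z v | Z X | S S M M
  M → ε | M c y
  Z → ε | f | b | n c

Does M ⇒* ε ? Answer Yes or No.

Yes

M has an ε-production, so M ⇒ ε.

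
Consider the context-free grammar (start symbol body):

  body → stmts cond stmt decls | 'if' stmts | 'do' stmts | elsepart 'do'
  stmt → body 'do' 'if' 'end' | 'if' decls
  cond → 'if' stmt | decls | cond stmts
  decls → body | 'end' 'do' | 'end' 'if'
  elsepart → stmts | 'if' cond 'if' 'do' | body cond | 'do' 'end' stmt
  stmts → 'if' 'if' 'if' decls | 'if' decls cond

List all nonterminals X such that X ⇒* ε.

No nonterminal has an empty production or an RHS whose symbols are all nullable.

{ } (none)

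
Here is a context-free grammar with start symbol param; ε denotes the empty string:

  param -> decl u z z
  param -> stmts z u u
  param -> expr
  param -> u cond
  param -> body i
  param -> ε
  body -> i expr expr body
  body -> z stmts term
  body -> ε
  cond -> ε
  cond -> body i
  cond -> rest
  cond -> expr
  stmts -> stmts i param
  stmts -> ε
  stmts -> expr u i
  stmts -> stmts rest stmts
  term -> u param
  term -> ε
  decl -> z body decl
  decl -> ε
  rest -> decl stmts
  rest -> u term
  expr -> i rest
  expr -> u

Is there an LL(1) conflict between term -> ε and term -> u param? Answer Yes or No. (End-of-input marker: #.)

Yes

FIRST(ε) = { ε } and FIRST(u param) = { u }.
The first alternative is nullable and FOLLOW(term) = { #, i, u, z } shares u with FIRST of the second — conflict.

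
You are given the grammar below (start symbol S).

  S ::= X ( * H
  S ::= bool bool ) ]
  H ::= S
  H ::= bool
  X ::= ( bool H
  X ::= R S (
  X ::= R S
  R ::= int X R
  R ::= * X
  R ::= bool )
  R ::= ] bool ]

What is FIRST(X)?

{ (, *, ], bool, int }

X ::= ( bool H contributes {(}.
From X ::= R S (: add FIRST(R) = { *, ], bool, int }.
From X ::= R S: add FIRST(R) = { *, ], bool, int }.
Union: FIRST(X) = { (, *, ], bool, int }.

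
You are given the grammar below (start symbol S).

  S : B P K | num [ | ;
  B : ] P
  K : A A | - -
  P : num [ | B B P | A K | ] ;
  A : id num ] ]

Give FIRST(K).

From K : A A: add FIRST(A) = { id }.
K : - - contributes {-}.
Union: FIRST(K) = { -, id }.

{ -, id }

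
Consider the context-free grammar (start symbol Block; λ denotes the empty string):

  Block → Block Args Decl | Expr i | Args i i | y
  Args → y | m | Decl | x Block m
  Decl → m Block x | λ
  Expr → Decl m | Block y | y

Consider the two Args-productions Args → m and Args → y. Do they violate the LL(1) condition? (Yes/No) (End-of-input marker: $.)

No

FIRST(m) = { m } and FIRST(y) = { y }.
The FIRST sets are disjoint and neither alternative is nullable — no conflict.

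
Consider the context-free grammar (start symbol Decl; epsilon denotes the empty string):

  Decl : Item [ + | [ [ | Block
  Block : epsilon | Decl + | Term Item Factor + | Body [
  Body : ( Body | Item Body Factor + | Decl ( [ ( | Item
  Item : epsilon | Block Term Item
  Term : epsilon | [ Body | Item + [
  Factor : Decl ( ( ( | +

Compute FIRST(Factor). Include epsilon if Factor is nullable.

From Factor : Decl ( ( (: Decl nullable, take FIRST(Decl) ∪ {(} = { (, +, [ }.
Factor : + contributes {+}.
Union: FIRST(Factor) = { (, +, [ }.

{ (, +, [ }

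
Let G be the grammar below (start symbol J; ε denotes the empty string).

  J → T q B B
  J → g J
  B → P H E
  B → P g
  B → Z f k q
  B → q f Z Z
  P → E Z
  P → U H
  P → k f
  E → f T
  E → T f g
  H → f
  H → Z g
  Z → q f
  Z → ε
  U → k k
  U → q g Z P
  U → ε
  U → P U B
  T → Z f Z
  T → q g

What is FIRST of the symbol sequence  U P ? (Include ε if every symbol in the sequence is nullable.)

Add FIRST(U)\{ε} = { f, g, k, q }; U is nullable, continue.
Add FIRST(P) = { f, g, k, q }; P is not nullable, stop.

{ f, g, k, q }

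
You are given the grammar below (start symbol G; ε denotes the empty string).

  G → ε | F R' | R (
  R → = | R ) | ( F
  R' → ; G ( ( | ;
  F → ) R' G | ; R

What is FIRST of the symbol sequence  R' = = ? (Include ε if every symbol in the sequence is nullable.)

Add FIRST(R') = { ; }; R' is not nullable, stop.

{ ; }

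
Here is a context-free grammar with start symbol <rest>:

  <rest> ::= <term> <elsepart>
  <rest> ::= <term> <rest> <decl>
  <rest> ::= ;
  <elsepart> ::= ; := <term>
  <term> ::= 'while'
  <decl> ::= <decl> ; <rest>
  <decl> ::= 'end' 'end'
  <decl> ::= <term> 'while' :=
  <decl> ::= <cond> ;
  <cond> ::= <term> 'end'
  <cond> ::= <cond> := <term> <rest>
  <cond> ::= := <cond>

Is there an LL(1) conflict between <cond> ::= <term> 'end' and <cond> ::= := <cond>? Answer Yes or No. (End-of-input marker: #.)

No

FIRST(<term> 'end') = { 'while' } and FIRST(:= <cond>) = { := }.
The FIRST sets are disjoint and neither alternative is nullable — no conflict.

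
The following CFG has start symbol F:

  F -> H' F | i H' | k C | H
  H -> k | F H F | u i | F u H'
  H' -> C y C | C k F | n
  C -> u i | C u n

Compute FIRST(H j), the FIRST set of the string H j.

Add FIRST(H) = { i, k, n, u }; H is not nullable, stop.

{ i, k, n, u }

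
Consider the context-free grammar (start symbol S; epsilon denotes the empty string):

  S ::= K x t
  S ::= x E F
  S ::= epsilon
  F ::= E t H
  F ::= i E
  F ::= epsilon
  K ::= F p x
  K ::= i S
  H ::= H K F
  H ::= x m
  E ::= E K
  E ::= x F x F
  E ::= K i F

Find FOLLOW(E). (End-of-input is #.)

In S ::= x E F: add FIRST(F)\{epsilon} = { i, p, x }.
  Since F is nullable, also add FOLLOW(S) = { #, i, p, t, x }.
In F ::= E t H: add FIRST(t H) = { t }.
In F ::= i E: E is at the end, add FOLLOW(F) = { #, i, p, t, x }.
In E ::= E K: add FIRST(K) = { i, p, x }.
Union: FOLLOW(E) = { #, i, p, t, x }.

{ #, i, p, t, x }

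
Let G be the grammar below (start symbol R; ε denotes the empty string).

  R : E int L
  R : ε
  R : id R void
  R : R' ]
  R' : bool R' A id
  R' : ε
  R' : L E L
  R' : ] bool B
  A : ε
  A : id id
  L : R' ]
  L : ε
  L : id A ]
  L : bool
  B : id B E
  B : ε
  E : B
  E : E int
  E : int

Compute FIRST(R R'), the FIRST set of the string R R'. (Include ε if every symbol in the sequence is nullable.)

{ ], bool, id, int, ε }

Add FIRST(R)\{ε} = { ], bool, id, int }; R is nullable, continue.
Add FIRST(R')\{ε} = { ], bool, id, int }; R' is nullable, continue.
Every symbol is nullable, so include ε.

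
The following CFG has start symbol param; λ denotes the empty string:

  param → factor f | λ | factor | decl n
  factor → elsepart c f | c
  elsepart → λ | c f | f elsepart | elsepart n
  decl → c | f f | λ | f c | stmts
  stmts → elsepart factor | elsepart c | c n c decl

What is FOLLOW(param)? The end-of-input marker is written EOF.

{ EOF }

param is the start symbol, so EOF ∈ FOLLOW(param).
Union: FOLLOW(param) = { EOF }.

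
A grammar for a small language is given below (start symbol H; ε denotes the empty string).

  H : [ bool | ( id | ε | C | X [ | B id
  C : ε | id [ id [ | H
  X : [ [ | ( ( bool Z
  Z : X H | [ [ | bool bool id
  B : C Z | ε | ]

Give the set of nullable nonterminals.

Directly nullable (have an ε-production): H, C, B.
No other nonterminal has a production whose RHS symbols are all nullable.

{ B, C, H }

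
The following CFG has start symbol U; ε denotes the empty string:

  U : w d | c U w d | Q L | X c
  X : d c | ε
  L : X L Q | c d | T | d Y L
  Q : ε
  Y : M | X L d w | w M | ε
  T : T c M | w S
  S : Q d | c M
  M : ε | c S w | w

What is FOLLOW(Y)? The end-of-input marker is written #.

In L : d Y L: add FIRST(L) = { c, d, w }.
Union: FOLLOW(Y) = { c, d, w }.

{ c, d, w }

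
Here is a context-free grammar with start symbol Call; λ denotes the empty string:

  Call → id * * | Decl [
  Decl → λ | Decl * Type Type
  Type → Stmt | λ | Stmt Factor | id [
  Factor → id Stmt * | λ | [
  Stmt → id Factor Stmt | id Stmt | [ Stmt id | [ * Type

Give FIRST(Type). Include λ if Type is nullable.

From Type → Stmt: add FIRST(Stmt) = { [, id }.
Type → λ contributes λ.
From Type → Stmt Factor: add FIRST(Stmt) = { [, id }.
Type → id [ contributes {id}.
Union: FIRST(Type) = { [, id, λ }.

{ [, id, λ }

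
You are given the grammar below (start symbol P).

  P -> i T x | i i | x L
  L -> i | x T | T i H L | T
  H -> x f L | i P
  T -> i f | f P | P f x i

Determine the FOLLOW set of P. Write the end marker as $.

{ $, f, i, x }

P is the start symbol, so $ ∈ FOLLOW(P).
In H -> i P: P is at the end, add FOLLOW(H) = { f, i, x }.
In T -> f P: P is at the end, add FOLLOW(T) = { $, f, i, x }.
In T -> P f x i: add FIRST(f x i) = { f }.
Union: FOLLOW(P) = { $, f, i, x }.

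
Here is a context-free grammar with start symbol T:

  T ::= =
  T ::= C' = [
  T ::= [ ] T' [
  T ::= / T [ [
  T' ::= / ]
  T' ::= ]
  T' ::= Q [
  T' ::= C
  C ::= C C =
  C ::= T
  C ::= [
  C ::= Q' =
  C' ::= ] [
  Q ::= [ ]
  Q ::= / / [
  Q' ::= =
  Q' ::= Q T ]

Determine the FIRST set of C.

{ /, =, [, ] }

From C ::= C C =: add FIRST(C) = { /, =, [, ] }.
From C ::= T: add FIRST(T) = { /, =, [, ] }.
C ::= [ contributes {[}.
From C ::= Q' =: add FIRST(Q') = { /, =, [ }.
Union: FIRST(C) = { /, =, [, ] }.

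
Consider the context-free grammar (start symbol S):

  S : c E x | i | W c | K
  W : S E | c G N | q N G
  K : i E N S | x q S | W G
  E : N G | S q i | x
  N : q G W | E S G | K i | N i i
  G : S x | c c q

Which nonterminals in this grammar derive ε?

{ } (none)

No nonterminal has an empty production or an RHS whose symbols are all nullable.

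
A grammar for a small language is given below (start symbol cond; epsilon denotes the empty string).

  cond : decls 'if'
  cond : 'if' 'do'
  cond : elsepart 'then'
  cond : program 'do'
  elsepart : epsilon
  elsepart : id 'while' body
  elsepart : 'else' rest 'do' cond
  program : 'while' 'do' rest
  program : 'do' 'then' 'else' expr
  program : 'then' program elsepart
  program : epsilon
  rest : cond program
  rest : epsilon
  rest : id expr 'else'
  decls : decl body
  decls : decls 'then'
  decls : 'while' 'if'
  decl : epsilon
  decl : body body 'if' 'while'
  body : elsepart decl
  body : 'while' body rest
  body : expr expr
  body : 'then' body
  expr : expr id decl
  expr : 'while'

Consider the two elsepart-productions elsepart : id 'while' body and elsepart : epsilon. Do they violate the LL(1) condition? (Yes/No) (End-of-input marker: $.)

FIRST(id 'while' body) = { id } and FIRST(epsilon) = { epsilon }.
The second alternative is nullable and FOLLOW(elsepart) = { 'do', 'else', 'if', 'then', 'while', id } shares id with FIRST of the first — conflict.

Yes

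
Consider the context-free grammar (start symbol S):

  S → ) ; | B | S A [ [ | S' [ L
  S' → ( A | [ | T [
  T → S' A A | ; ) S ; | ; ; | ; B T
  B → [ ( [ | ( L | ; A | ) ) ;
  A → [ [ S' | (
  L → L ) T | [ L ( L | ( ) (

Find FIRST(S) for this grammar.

{ (, ), ;, [ }

S → ) ; contributes {)}.
From S → B: add FIRST(B) = { (, ), ;, [ }.
From S → S A [ [: add FIRST(S) = { (, ), ;, [ }.
From S → S' [ L: add FIRST(S') = { (, ;, [ }.
Union: FIRST(S) = { (, ), ;, [ }.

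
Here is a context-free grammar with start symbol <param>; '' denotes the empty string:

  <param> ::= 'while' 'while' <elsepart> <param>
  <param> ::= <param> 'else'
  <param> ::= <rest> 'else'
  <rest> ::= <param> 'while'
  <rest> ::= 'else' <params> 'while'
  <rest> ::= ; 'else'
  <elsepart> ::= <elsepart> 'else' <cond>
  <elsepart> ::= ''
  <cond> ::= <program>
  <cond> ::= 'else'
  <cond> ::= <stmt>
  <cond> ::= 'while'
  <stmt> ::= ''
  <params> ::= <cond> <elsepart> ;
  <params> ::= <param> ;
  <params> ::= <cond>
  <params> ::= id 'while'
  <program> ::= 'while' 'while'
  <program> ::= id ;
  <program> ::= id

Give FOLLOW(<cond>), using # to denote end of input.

{ 'else', 'while', ; }

In <elsepart> ::= <elsepart> 'else' <cond>: <cond> is at the end, add FOLLOW(<elsepart>) = { 'else', 'while', ; }.
In <params> ::= <cond> <elsepart> ;: add FIRST(<elsepart> ;) = { 'else', ; }.
In <params> ::= <cond>: <cond> is at the end, add FOLLOW(<params>) = { 'while' }.
Union: FOLLOW(<cond>) = { 'else', 'while', ; }.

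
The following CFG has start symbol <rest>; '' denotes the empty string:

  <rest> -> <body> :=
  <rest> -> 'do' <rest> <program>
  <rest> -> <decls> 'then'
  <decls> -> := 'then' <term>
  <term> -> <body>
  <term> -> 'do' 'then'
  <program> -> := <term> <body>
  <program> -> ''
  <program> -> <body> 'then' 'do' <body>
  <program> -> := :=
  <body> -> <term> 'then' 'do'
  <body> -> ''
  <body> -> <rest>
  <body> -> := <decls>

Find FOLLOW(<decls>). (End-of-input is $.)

{ $, 'do', 'then', := }

In <rest> -> <decls> 'then': add FIRST('then') = { 'then' }.
In <body> -> := <decls>: <decls> is at the end, add FOLLOW(<body>) = { $, 'do', 'then', := }.
Union: FOLLOW(<decls>) = { $, 'do', 'then', := }.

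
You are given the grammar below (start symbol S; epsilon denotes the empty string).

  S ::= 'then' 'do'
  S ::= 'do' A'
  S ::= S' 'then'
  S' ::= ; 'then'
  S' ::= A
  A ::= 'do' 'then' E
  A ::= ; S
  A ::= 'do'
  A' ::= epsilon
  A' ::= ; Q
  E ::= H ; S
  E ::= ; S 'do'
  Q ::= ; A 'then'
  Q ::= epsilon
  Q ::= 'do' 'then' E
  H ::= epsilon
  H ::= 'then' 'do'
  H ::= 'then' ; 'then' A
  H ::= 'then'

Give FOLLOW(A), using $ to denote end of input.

In S' ::= A: A is at the end, add FOLLOW(S') = { 'then' }.
In Q ::= ; A 'then': add FIRST('then') = { 'then' }.
In H ::= 'then' ; 'then' A: A is at the end, add FOLLOW(H) = { ; }.
Union: FOLLOW(A) = { 'then', ; }.

{ 'then', ; }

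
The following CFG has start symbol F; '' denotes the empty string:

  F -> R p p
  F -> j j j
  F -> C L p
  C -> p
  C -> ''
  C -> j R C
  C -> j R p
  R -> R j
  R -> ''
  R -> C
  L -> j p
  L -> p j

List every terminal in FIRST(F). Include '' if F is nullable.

From F -> R p p: R nullable, take FIRST(R) ∪ {p} = { j, p }.
F -> j j j contributes {j}.
From F -> C L p: C nullable, take FIRST(C) ∪ FIRST(L) = { j, p }.
Union: FIRST(F) = { j, p }.

{ j, p }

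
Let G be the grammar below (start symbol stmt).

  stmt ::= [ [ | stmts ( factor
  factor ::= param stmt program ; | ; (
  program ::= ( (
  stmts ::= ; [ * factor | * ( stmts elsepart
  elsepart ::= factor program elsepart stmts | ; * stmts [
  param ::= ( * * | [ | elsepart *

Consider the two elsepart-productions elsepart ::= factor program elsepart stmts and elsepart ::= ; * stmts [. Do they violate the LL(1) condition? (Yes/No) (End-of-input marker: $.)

FIRST(factor program elsepart stmts) = { (, ;, [ } and FIRST(; * stmts [) = { ; }.
Both contain ;, so the two alternatives are not disjoint — LL(1) conflict.

Yes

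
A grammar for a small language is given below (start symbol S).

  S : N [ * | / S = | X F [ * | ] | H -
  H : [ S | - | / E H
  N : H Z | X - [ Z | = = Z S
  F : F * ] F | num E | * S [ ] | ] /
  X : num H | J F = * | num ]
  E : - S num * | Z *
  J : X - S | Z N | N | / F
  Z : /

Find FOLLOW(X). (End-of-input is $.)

{ *, -, ], num }

In S : X F [ *: add FIRST(F [ *) = { *, ], num }.
In N : X - [ Z: add FIRST(- [ Z) = { - }.
In J : X - S: add FIRST(- S) = { - }.
Union: FOLLOW(X) = { *, -, ], num }.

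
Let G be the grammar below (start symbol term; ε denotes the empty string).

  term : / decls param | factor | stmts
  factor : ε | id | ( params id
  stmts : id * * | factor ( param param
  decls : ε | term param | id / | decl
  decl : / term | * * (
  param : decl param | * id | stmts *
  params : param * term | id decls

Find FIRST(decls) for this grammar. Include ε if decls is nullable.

{ (, *, /, id, ε }

decls : ε contributes ε.
From decls : term param: term nullable, take FIRST(term) ∪ FIRST(param) = { (, *, /, id }.
decls : id / contributes {id}.
From decls : decl: add FIRST(decl) = { *, / }.
Union: FIRST(decls) = { (, *, /, id, ε }.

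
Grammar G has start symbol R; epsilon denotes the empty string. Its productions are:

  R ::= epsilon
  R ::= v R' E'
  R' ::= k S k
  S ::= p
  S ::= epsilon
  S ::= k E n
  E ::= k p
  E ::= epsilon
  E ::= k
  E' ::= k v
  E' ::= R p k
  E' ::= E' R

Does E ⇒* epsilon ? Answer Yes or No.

Yes

E has an epsilon-production, so E ⇒ epsilon.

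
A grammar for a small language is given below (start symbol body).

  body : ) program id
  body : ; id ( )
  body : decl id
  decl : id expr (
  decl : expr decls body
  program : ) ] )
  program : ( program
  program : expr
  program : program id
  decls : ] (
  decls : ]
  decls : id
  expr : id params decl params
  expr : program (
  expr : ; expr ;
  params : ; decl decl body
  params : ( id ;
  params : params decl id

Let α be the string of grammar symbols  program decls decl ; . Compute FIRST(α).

Add FIRST(program) = { (, ), ;, id }; program is not nullable, stop.

{ (, ), ;, id }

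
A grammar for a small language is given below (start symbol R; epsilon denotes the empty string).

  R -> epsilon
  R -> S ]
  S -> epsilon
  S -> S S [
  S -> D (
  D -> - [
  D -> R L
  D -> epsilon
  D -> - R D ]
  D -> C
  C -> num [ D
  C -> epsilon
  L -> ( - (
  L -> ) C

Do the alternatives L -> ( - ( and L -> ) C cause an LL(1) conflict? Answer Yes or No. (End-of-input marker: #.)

FIRST(( - () = { ( } and FIRST() C) = { ) }.
The FIRST sets are disjoint and neither alternative is nullable — no conflict.

No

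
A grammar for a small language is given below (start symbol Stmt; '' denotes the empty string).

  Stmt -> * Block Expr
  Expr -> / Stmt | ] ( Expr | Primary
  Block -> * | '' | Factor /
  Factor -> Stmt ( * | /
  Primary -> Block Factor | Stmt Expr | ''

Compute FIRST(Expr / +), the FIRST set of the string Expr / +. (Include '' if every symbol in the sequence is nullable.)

{ *, /, ] }

Add FIRST(Expr)\{''} = { *, /, ] }; Expr is nullable, continue.
/ is a terminal; add {/} and stop.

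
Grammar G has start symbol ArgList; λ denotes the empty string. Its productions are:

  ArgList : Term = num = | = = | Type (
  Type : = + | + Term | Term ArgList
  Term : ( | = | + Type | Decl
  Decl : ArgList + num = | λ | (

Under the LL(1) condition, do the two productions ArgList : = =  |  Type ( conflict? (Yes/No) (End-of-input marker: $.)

Yes

FIRST(= =) = { = } and FIRST(Type () = { (, +, = }.
Both contain =, so the two alternatives are not disjoint — LL(1) conflict.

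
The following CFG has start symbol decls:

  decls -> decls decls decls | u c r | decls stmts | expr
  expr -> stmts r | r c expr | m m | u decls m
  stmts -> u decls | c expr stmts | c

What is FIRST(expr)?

From expr -> stmts r: add FIRST(stmts) = { c, u }.
expr -> r c expr contributes {r}.
expr -> m m contributes {m}.
expr -> u decls m contributes {u}.
Union: FIRST(expr) = { c, m, r, u }.

{ c, m, r, u }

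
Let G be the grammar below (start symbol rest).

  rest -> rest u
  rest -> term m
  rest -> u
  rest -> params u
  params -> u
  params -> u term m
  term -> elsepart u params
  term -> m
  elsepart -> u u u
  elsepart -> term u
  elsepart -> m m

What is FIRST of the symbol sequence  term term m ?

{ m, u }

Add FIRST(term) = { m, u }; term is not nullable, stop.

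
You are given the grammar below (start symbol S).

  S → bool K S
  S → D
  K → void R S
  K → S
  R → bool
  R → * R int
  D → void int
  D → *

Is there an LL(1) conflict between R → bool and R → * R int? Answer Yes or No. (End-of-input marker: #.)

FIRST(bool) = { bool } and FIRST(* R int) = { * }.
The FIRST sets are disjoint and neither alternative is nullable — no conflict.

No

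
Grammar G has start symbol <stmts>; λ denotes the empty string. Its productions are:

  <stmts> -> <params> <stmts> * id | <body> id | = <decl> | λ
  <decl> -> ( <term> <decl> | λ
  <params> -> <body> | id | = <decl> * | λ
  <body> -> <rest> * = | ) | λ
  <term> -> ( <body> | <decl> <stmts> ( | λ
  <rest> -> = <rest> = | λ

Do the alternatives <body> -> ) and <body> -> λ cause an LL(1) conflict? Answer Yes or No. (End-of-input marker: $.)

Yes

FIRST()) = { ) } and FIRST(λ) = { λ }.
The second alternative is nullable and FOLLOW(<body>) = { $, (, ), *, =, id } shares ) with FIRST of the first — conflict.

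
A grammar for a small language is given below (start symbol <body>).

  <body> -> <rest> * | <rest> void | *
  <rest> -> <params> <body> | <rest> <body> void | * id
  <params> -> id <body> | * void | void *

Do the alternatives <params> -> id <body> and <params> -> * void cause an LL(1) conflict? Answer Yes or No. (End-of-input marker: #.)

No

FIRST(id <body>) = { id } and FIRST(* void) = { * }.
The FIRST sets are disjoint and neither alternative is nullable — no conflict.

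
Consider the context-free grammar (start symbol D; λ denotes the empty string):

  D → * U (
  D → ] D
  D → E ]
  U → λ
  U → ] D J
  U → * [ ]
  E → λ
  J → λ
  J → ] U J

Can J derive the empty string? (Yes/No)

J has an λ-production, so J ⇒ λ.

Yes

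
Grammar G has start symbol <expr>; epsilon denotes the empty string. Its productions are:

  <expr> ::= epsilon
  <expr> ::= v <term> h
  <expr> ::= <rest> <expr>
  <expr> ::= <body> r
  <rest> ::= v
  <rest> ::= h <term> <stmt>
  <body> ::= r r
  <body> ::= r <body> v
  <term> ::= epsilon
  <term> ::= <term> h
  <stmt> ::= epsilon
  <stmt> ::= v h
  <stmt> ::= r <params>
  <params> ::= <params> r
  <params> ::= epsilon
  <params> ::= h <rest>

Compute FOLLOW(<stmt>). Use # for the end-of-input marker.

In <rest> ::= h <term> <stmt>: <stmt> is at the end, add FOLLOW(<rest>) = { #, h, r, v }.
Union: FOLLOW(<stmt>) = { #, h, r, v }.

{ #, h, r, v }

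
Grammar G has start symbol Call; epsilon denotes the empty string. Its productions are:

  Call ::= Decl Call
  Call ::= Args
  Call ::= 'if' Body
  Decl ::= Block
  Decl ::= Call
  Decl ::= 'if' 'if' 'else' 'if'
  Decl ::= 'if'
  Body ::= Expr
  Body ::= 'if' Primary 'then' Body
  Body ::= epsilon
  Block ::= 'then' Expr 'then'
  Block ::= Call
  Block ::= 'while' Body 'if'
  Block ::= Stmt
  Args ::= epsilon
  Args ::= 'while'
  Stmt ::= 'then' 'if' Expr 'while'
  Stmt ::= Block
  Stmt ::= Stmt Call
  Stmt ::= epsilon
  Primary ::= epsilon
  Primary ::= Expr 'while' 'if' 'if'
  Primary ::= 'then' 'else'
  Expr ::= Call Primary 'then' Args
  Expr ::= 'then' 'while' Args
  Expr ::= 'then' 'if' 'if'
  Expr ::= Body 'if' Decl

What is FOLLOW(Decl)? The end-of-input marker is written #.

{ #, 'if', 'then', 'while' }

In Call ::= Decl Call: add FIRST(Call)\{epsilon} = { 'if', 'then', 'while' }.
  Since Call is nullable, also add FOLLOW(Call) = { #, 'if', 'then', 'while' }.
In Expr ::= Body 'if' Decl: Decl is at the end, add FOLLOW(Expr) = { #, 'if', 'then', 'while' }.
Union: FOLLOW(Decl) = { #, 'if', 'then', 'while' }.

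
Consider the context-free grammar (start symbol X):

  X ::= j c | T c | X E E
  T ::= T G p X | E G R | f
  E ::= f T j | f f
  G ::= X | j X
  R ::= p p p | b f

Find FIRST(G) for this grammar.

{ f, j }

From G ::= X: add FIRST(X) = { f, j }.
G ::= j X contributes {j}.
Union: FIRST(G) = { f, j }.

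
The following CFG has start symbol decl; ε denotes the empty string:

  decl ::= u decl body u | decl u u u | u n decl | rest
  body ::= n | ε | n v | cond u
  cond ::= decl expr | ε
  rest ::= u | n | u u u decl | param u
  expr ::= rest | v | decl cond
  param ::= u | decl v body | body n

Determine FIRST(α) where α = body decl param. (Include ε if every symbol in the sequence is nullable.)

Add FIRST(body)\{ε} = { n, u }; body is nullable, continue.
Add FIRST(decl) = { n, u }; decl is not nullable, stop.

{ n, u }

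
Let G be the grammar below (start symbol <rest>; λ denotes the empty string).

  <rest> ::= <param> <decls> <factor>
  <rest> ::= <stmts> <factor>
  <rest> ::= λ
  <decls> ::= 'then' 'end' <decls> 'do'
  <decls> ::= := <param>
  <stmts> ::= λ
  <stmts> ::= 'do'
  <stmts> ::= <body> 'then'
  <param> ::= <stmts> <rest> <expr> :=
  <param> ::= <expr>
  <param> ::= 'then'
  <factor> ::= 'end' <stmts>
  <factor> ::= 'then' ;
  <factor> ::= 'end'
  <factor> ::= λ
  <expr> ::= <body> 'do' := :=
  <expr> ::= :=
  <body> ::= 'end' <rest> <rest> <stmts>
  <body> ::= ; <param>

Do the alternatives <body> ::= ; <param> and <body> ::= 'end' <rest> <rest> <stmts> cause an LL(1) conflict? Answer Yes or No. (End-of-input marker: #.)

FIRST(; <param>) = { ; } and FIRST('end' <rest> <rest> <stmts>) = { 'end' }.
The FIRST sets are disjoint and neither alternative is nullable — no conflict.

No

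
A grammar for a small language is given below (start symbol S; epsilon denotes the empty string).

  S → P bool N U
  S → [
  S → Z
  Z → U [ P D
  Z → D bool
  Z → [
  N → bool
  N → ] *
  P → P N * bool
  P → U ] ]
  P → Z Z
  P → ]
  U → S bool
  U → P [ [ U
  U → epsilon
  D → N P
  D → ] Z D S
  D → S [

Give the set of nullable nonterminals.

{ U }

Directly nullable (have an epsilon-production): U.
No other nonterminal has a production whose RHS symbols are all nullable.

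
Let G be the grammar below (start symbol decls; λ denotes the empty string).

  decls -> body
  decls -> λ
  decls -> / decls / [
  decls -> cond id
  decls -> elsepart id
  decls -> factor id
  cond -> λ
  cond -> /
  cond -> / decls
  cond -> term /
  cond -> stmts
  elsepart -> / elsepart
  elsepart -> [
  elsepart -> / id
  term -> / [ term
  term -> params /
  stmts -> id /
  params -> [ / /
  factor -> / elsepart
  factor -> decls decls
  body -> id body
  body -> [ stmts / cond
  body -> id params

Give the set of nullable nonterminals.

Directly nullable (have an λ-production): decls, cond.
factor -> decls decls with every symbol nullable, so factor is nullable.
No other nonterminal has a production whose RHS symbols are all nullable.

{ cond, decls, factor }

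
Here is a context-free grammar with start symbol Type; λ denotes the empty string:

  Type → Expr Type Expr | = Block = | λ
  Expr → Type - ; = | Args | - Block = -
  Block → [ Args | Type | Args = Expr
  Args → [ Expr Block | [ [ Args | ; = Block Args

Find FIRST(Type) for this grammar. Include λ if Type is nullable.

{ -, ;, =, [, λ }

From Type → Expr Type Expr: add FIRST(Expr) = { -, ;, =, [ }.
Type → = Block = contributes {=}.
Type → λ contributes λ.
Union: FIRST(Type) = { -, ;, =, [, λ }.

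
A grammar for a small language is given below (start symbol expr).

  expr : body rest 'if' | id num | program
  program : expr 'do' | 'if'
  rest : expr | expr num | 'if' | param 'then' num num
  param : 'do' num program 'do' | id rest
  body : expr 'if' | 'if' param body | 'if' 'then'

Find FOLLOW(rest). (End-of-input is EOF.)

In expr : body rest 'if': add FIRST('if') = { 'if' }.
In param : id rest: rest is at the end, add FOLLOW(param) = { 'if', 'then', id }.
Union: FOLLOW(rest) = { 'if', 'then', id }.

{ 'if', 'then', id }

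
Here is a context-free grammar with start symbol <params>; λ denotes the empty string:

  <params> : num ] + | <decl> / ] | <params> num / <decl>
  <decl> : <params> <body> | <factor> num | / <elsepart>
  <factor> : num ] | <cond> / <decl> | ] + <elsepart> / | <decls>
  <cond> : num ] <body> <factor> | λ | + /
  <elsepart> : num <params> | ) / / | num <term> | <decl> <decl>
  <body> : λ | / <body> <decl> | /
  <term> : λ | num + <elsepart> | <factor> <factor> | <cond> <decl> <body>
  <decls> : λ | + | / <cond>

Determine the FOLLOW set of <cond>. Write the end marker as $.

{ $, +, /, ], num }

In <factor> : <cond> / <decl>: add FIRST(/ <decl>) = { / }.
In <term> : <cond> <decl> <body>: add FIRST(<decl> <body>) = { +, /, ], num }.
In <decls> : / <cond>: <cond> is at the end, add FOLLOW(<decls>) = { $, +, /, ], num }.
Union: FOLLOW(<cond>) = { $, +, /, ], num }.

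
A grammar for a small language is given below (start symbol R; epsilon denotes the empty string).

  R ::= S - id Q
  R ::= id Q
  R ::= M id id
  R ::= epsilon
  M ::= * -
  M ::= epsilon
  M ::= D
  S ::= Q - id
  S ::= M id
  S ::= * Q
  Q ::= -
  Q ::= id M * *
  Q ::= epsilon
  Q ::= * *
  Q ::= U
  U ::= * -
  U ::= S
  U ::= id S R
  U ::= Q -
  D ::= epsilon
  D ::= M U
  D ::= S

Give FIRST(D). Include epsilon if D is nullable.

{ *, -, id, epsilon }

D ::= epsilon contributes epsilon.
From D ::= M U: M nullable, take FIRST(M) ∪ FIRST(U) = { *, -, id }.
From D ::= S: add FIRST(S) = { *, -, id }.
Union: FIRST(D) = { *, -, id, epsilon }.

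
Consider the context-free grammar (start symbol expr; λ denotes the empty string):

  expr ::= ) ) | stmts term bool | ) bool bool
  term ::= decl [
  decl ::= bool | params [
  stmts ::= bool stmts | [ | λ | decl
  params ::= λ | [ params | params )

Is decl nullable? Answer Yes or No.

Nullable nonterminals: params, stmts.
No production of decl has an RHS whose symbols are all nullable, so decl is not nullable.

No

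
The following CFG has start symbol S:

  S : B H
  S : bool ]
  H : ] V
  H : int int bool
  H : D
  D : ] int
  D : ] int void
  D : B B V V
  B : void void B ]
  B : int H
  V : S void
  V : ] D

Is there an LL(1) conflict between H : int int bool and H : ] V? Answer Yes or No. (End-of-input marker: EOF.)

No

FIRST(int int bool) = { int } and FIRST(] V) = { ] }.
The FIRST sets are disjoint and neither alternative is nullable — no conflict.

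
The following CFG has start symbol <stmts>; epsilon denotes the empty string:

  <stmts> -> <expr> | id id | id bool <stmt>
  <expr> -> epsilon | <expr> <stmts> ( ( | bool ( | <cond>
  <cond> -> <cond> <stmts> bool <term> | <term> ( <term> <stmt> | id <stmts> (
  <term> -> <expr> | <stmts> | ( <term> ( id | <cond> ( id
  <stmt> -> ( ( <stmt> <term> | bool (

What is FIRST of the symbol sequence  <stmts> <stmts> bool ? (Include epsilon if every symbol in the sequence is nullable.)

{ (, bool, id }

Add FIRST(<stmts>)\{epsilon} = { (, bool, id }; <stmts> is nullable, continue.
Add FIRST(<stmts>)\{epsilon} = { (, bool, id }; <stmts> is nullable, continue.
bool is a terminal; add {bool} and stop.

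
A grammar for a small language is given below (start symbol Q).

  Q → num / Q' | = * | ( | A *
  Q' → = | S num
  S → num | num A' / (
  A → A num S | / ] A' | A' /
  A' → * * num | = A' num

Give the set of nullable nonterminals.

No nonterminal has an empty production or an RHS whose symbols are all nullable.

{ } (none)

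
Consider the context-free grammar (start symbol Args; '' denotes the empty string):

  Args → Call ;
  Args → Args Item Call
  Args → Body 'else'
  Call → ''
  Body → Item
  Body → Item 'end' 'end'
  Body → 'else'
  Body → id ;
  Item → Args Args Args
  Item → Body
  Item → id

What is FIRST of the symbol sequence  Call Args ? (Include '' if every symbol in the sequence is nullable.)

{ 'else', ;, id }

Add FIRST(Call)\{''} = {  }; Call is nullable, continue.
Add FIRST(Args) = { 'else', ;, id }; Args is not nullable, stop.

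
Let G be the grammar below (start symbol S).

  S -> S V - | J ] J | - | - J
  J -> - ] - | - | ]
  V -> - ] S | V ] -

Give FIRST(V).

{ - }

V -> - ] S contributes {-}.
From V -> V ] -: add FIRST(V) = { - }.
Union: FIRST(V) = { - }.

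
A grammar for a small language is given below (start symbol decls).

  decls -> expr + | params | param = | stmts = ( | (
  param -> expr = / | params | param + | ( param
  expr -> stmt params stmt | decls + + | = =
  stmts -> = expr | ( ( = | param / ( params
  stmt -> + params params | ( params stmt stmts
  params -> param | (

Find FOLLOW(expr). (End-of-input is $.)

{ (, +, = }

In decls -> expr +: add FIRST(+) = { + }.
In param -> expr = /: add FIRST(= /) = { = }.
In stmts -> = expr: expr is at the end, add FOLLOW(stmts) = { (, +, = }.
Union: FOLLOW(expr) = { (, +, = }.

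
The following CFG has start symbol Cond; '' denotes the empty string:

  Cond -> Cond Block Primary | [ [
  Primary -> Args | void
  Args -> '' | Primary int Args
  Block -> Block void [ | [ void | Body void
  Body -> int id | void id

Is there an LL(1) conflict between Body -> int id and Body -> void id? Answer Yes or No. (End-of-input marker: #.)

No

FIRST(int id) = { int } and FIRST(void id) = { void }.
The FIRST sets are disjoint and neither alternative is nullable — no conflict.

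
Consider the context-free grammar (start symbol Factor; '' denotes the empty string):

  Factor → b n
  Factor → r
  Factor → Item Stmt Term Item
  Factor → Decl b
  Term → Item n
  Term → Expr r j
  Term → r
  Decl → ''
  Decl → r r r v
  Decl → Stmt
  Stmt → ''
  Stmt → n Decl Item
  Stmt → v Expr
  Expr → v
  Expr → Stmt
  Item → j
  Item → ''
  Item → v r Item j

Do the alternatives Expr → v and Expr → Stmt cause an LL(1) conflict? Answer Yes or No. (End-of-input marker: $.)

FIRST(v) = { v } and FIRST(Stmt) = { n, v, '' }.
Both contain v, so the two alternatives are not disjoint — LL(1) conflict.

Yes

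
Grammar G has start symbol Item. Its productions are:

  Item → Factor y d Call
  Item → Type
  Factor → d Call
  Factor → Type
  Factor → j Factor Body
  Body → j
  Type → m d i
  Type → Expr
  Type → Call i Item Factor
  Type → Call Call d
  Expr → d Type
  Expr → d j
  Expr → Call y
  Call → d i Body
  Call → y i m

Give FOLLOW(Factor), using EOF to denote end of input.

{ EOF, d, j, m, y }

In Item → Factor y d Call: add FIRST(y d Call) = { y }.
In Factor → j Factor Body: add FIRST(Body) = { j }.
In Type → Call i Item Factor: Factor is at the end, add FOLLOW(Type) = { EOF, d, j, m, y }.
Union: FOLLOW(Factor) = { EOF, d, j, m, y }.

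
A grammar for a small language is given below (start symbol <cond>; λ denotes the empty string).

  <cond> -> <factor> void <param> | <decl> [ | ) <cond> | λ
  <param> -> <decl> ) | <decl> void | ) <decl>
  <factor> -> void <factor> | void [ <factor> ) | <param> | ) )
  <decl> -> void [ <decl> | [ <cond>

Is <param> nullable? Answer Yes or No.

No

Nullable nonterminals: <cond>.
No production of <param> has an RHS whose symbols are all nullable, so <param> is not nullable.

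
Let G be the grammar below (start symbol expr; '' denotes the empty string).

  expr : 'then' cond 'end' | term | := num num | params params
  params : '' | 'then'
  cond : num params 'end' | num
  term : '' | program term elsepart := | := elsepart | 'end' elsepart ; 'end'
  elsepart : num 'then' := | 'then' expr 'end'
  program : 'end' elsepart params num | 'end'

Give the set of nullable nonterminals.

{ expr, params, term }

Directly nullable (have an ''-production): params, term.
expr : term with every symbol nullable, so expr is nullable.
No other nonterminal has a production whose RHS symbols are all nullable.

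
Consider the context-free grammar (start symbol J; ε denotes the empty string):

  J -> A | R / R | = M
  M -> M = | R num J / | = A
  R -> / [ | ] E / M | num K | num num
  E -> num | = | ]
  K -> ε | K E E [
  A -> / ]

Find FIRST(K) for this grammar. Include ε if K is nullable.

K -> ε contributes ε.
From K -> K E E [: K nullable, take FIRST(K) ∪ FIRST(E) = { =, ], num }.
Union: FIRST(K) = { =, ], num, ε }.

{ =, ], num, ε }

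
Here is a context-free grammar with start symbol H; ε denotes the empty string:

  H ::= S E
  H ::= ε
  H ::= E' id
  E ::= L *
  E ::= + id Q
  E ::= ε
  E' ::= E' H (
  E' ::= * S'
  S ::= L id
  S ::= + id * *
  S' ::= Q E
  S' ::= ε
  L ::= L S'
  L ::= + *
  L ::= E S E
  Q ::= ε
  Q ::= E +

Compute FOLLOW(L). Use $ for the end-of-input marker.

In E ::= L *: add FIRST(*) = { * }.
In S ::= L id: add FIRST(id) = { id }.
In L ::= L S': add FIRST(S')\{ε} = { + }.
  Since S' is nullable, also add FOLLOW(L) = { *, +, id }.
Union: FOLLOW(L) = { *, +, id }.

{ *, +, id }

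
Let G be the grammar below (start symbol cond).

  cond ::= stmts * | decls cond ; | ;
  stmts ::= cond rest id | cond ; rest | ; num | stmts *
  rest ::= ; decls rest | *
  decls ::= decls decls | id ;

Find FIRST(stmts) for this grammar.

From stmts ::= cond rest id: add FIRST(cond) = { ;, id }.
From stmts ::= cond ; rest: add FIRST(cond) = { ;, id }.
stmts ::= ; num contributes {;}.
From stmts ::= stmts *: add FIRST(stmts) = { ;, id }.
Union: FIRST(stmts) = { ;, id }.

{ ;, id }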